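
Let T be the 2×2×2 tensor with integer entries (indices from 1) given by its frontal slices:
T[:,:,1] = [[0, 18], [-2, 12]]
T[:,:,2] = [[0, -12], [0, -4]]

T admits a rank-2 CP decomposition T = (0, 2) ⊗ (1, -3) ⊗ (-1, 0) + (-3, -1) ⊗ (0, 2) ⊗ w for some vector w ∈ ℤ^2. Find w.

w = (-3, 2)

Subtract the known terms from T to get the rank-1 residual R = (-3, -1) ⊗ (0, 2) ⊗ w, so R[i,j,k] = a[i]·b[j]·w[k]. Pick indices with nonzero a[1]·b[2] = (-3)·(2) = -6. Only the fibre through (1,2,·) is needed: R[1,2,:] = T[1,2,:] − Σₗ aₗ[1]bₗ[2]cₗ = [18, -12] − (0)·(-3)·(-1, 0) = [18, -12]. Then w[k] = R[1,2,k] / -6 for each k, giving w = [18, -12] / -6 = (-3, 2).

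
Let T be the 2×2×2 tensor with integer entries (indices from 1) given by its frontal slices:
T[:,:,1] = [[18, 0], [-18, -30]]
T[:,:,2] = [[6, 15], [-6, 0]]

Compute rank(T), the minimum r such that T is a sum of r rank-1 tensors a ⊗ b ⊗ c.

2

Lower bound: the mode-3 unfolding of T (rows indexed by k, columns by (i,j) = (1,1), (1,2), (2,1), (2,2)) is [[18, 0, -18, -30], [6, 15, -6, 0]].
There the 2×2 minor on rows k ∈ {1, 2}, columns (i,j) ∈ {(1,1), (1,2)} is det [[18, 0], [6, 15]] = 270 ≠ 0, so this unfolding has rank ≥ 2; CP rank is at least every unfolding rank, so rank(T) ≥ 2. (Flattening ranks never certify an upper bound on CP rank; for that we must actually write T with 2 rank-1 terms.)
Upper bound — finding two terms. Write S_k = T[:,:,k] for the frontal slices: S₁ = [[18, 0], [-18, -30]], S₂ = [[6, 15], [-6, 0]].
If T = a₁ ⊗ b₁ ⊗ c₁ + a₂ ⊗ b₂ ⊗ c₂ then each S_k = c₁[k]·a₁b₁ᵀ + c₂[k]·a₂b₂ᵀ. S₁ and S₂ are linearly independent, so a₁b₁ᵀ and a₂b₂ᵀ must span the same plane of matrices: they are the rank-1 matrices of the form x·S₁ + y·S₂.
det(x·S₁ + y·S₂) is −540·x² + 90·xy + 90·y² = (-90)·(2·x − y)(3·x + y), vanishing at (x:y) = (1:2) and (1:-3).
M₁ = S₁ + 2·S₂ = [[30, 30], [-30, -30]] = 30·[1, -1][1, 1]ᵀ and M₂ = S₁ − 3·S₂ = [[0, -45], [0, -30]] = (-15)·[3, 2][0, 1]ᵀ, so take a₁ = [1, -1], b₁ = [1, 1], a₂ = [3, 2], b₂ = [0, 1].
Each slice is an integer combination of E₁ = a₁b₁ᵀ and E₂ = a₂b₂ᵀ: S₁ = 18·E₁ − 6·E₂, S₂ = 6·E₁ + 3·E₂; reading off coefficients, c₁ = [18, 6] and c₂ = [-6, 3].
Hence T = [1, -1] ⊗ [1, 1] ⊗ [18, 6] + [3, 2] ⊗ [0, 1] ⊗ [-6, 3], so rank(T) ≤ 2.
These bounds meet, so rank(T) = 2.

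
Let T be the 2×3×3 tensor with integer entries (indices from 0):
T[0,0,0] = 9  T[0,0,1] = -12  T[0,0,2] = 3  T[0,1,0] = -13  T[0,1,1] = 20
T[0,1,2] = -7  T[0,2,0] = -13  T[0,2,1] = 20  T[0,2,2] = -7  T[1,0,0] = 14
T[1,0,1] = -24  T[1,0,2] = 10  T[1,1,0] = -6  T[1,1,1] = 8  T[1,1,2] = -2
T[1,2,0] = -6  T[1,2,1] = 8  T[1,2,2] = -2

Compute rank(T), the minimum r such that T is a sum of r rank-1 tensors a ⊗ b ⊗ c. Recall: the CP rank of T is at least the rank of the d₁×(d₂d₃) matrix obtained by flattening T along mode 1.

Lower bound: the mode-2 unfolding of T (rows indexed by j, columns by (i,k) = (0,0), (0,1), (0,2), (1,0), (1,1), (1,2)) is [[9, -12, 3, 14, -24, 10], [-13, 20, -7, -6, 8, -2], [-13, 20, -7, -6, 8, -2]].
There the 2×2 minor on rows j ∈ {0, 1}, columns (i,k) ∈ {(0,0), (0,1)} is det [[9, -12], [-13, 20]] = 24 ≠ 0, so this unfolding has rank ≥ 2; CP rank is at least every unfolding rank, so rank(T) ≥ 2. (Flattening ranks never certify an upper bound on CP rank; for that we must actually write T with 2 rank-1 terms.)
Upper bound — finding two terms. Write S_k = T[:,:,k] for the frontal slices: S₀ = [[9, -13, -13], [14, -6, -6]], S₁ = [[-12, 20, 20], [-24, 8, 8]], S₂ = [[3, -7, -7], [10, -2, -2]].
If T = a₁ ⊗ b₁ ⊗ c₁ + a₂ ⊗ b₂ ⊗ c₂ then each S_k = c₁[k]·a₁b₁ᵀ + c₂[k]·a₂b₂ᵀ. S₀ and S₁ are linearly independent, so a₁b₁ᵀ and a₂b₂ᵀ must span the same plane of matrices: they are the rank-1 matrices of the form x·S₀ + y·S₁.
The 2×2 minor of x·S₀ + y·S₁ on rows {0,1}, columns {0,1} is 128·x² − 448·xy + 384·y² = 64·(2·x − 3·y)(x − 2·y), vanishing at (x:y) = (3:2) and (2:1).
M₁ = 3·S₀ + 2·S₁ = [[3, 1, 1], [-6, -2, -2]] = (1, -2)(3, 1, 1)ᵀ and M₂ = 2·S₀ + S₁ = [[6, -6, -6], [4, -4, -4]] = 2·(3, 2)(1, -1, -1)ᵀ, so take a₁ = (1, -2), b₁ = (3, 1, 1), a₂ = (3, 2), b₂ = (1, -1, -1).
Each slice is an integer combination of E₁ = a₁b₁ᵀ and E₂ = a₂b₂ᵀ: S₀ = −E₁ + 4·E₂, S₁ = 2·E₁ − 6·E₂, S₂ = −E₁ + 2·E₂; reading off coefficients, c₁ = (-1, 2, -1) and c₂ = (4, -6, 2).
Hence T = (1, -2) ⊗ (3, 1, 1) ⊗ (-1, 2, -1) + (3, 2) ⊗ (1, -1, -1) ⊗ (4, -6, 2), so rank(T) ≤ 2.
These bounds meet, so rank(T) = 2.
Check entry T[1,1,1] = 8: (-2)·(1)·(2) + (2)·(-1)·(-6) = 8.

2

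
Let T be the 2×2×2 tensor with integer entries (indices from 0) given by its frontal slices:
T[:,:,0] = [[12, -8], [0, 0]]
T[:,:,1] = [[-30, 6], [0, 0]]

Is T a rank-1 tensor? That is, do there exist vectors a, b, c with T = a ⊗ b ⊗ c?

No

The mode-2 unfolding of T (rows indexed by j, columns by (i,k) = (0,0), (0,1), (1,0), (1,1)) is [[12, -30, 0, 0], [-8, 6, 0, 0]].
There the 2×2 minor on rows j ∈ {0, 1}, columns (i,k) ∈ {(0,0), (0,1)} is det [[12, -30], [-8, 6]] = -168 ≠ 0, so this unfolding has rank ≥ 2; CP rank is at least every unfolding rank, so rank(T) ≥ 2.
In particular rank(T) ≥ 2 > 1, so T is not rank-1.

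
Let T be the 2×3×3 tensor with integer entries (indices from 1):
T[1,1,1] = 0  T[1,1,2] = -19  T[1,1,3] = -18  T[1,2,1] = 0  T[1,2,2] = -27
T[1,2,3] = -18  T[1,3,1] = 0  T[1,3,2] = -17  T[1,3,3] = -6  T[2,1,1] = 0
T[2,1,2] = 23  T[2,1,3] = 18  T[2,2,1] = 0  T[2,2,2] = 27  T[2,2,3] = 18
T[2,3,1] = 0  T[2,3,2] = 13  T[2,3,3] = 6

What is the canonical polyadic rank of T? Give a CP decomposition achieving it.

rank(T) = 2

Lower bound: the mode-3 unfolding of T (rows indexed by k, columns by (i,j) = (1,1), (1,2), (1,3), (2,1), (2,2), (2,3)) is [[0, 0, 0, 0, 0, 0], [-19, -27, -17, 23, 27, 13], [-18, -18, -6, 18, 18, 6]].
There the 2×2 minor on rows k ∈ {2, 3}, columns (i,j) ∈ {(1,1), (1,2)} is det [[-19, -27], [-18, -18]] = -144 ≠ 0, so this unfolding has rank ≥ 2; CP rank is at least every unfolding rank, so rank(T) ≥ 2. (Flattening ranks never certify an upper bound on CP rank; for that we must actually write T with 2 rank-1 terms.)
Upper bound — finding two terms. Write S_k = T[:,:,k] for the frontal slices: S₁ = [[0, 0, 0], [0, 0, 0]], S₂ = [[-19, -27, -17], [23, 27, 13]], S₃ = [[-18, -18, -6], [18, 18, 6]].
If T = a₁ (x) b₁ (x) c₁ + a₂ (x) b₂ (x) c₂ then each S_k = c₁[k]·a₁b₁ᵀ + c₂[k]·a₂b₂ᵀ. S₂ and S₃ are linearly independent, so a₁b₁ᵀ and a₂b₂ᵀ must span the same plane of matrices: they are the rank-1 matrices of the form x·S₂ + y·S₃.
The 2×2 minor of x·S₂ + y·S₃ on rows {1,2}, columns {1,2} is 108·x² + 72·xy = 36·(3·x + 2·y)(x), vanishing at (x:y) = (2:-3) and (0:1).
M₁ = 2·S₂ − 3·S₃ = [[16, 0, -16], [-8, 0, 8]] = 8·[2, -1][1, 0, -1]ᵀ and M₂ = S₃ = [[-18, -18, -6], [18, 18, 6]] = (-6)·[1, -1][3, 3, 1]ᵀ, so take a₁ = [2, -1], b₁ = [1, 0, -1], a₂ = [1, -1], b₂ = [3, 3, 1].
Each slice is an integer combination of E₁ = a₁b₁ᵀ and E₂ = a₂b₂ᵀ: S₁ = 0, S₂ = 4·E₁ − 9·E₂, S₃ = −6·E₂; reading off coefficients, c₁ = [0, 4, 0] and c₂ = [0, -9, -6].
Hence T = [2, -1] (x) [1, 0, -1] (x) [0, 4, 0] + [1, -1] (x) [3, 3, 1] (x) [0, -9, -6], so rank(T) ≤ 2.
These bounds meet, so rank(T) = 2.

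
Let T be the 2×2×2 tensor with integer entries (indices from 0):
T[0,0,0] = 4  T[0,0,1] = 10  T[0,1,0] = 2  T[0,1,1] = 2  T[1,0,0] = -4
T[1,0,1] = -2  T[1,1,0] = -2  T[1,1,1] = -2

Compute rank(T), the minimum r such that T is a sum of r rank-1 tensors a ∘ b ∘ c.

Lower bound: the mode-3 unfolding of T (rows indexed by k, columns by (i,j) = (0,0), (0,1), (1,0), (1,1)) is [[4, 2, -4, -2], [10, 2, -2, -2]].
There the 2×2 minor on rows k ∈ {0, 1}, columns (i,j) ∈ {(0,0), (0,1)} is det [[4, 2], [10, 2]] = -12 ≠ 0, so this unfolding has rank ≥ 2; CP rank is at least every unfolding rank, so rank(T) ≥ 2. (Flattening ranks never certify an upper bound on CP rank; for that we must actually write T with 2 rank-1 terms.)
Upper bound — finding two terms. Write S_k = T[:,:,k] for the frontal slices: S₀ = [[4, 2], [-4, -2]], S₁ = [[10, 2], [-2, -2]].
If T = a₁ ∘ b₁ ∘ c₁ + a₂ ∘ b₂ ∘ c₂ then each S_k = c₁[k]·a₁b₁ᵀ + c₂[k]·a₂b₂ᵀ. S₀ and S₁ are linearly independent, so a₁b₁ᵀ and a₂b₂ᵀ must span the same plane of matrices: they are the rank-1 matrices of the form x·S₀ + y·S₁.
det(x·S₀ + y·S₁) is −16·xy − 16·y² = (-16)·(y)(x + y), vanishing at (x:y) = (1:0) and (1:-1).
M₁ = S₀ = [[4, 2], [-4, -2]] = 2·[1, -1][2, 1]ᵀ and M₂ = S₀ − S₁ = [[-6, 0], [-2, 0]] = (-2)·[3, 1][1, 0]ᵀ, so take a₁ = [1, -1], b₁ = [2, 1], a₂ = [3, 1], b₂ = [1, 0].
Each slice is an integer combination of E₁ = a₁b₁ᵀ and E₂ = a₂b₂ᵀ: S₀ = 2·E₁, S₁ = 2·E₁ + 2·E₂; reading off coefficients, c₁ = [2, 2] and c₂ = [0, 2].
Hence T = [1, -1] ∘ [2, 1] ∘ [2, 2] + [3, 1] ∘ [1, 0] ∘ [0, 2], so rank(T) ≤ 2.
These bounds meet, so rank(T) = 2.
Check entry T[1,0,0] = -4: (-1)·(2)·(2) + (1)·(1)·(0) = -4.

2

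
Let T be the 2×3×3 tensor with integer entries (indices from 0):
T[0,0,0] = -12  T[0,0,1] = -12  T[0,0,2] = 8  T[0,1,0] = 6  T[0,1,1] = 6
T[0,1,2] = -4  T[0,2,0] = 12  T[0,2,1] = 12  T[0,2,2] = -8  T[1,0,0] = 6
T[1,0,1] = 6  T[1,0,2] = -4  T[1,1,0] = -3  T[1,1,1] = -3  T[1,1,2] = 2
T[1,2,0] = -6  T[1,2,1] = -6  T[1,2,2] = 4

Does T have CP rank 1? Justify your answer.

If T = a (x) b (x) c then every fibre of T is a multiple of the corresponding factor, so read the factors off the fibres through the nonzero entry T[0,0,0] = -12.
The mode-1 fibre T[:,0,0] = [-12, 6] gives a = [2, -1] (primitive direction); the mode-2 fibre T[0,:,0] = [-12, 6, 12] gives b = [2, -1, -2]; then c[k] = T[0,0,k] / (a[0]·b[0]) = [-12, -12, 8] / 4 = [-3, -3, 2].
Expanding [2, -1] (x) [2, -1, -2] (x) [-3, -3, 2] reproduces all 18 entries of T, so T = [2, -1] (x) [2, -1, -2] (x) [-3, -3, 2] and rank(T) ≤ 1.
Equivalently every frontal slice T[:,:,k] is c[k] times the rank-1 matrix [2, -1] (x) [2, -1, -2]. So T has rank 1 (it is nonzero).

Yes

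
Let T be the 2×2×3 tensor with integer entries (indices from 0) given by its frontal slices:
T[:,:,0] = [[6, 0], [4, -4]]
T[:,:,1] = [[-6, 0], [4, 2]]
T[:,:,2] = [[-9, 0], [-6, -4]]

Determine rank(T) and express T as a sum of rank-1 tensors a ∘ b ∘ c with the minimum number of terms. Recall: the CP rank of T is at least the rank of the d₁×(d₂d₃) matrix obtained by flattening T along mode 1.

rank(T) = 3

Lower bound: the mode-3 unfolding of T (rows indexed by k, columns by (i,j) = (0,0), (0,1), (1,0), (1,1)) is [[6, 0, 4, -4], [-6, 0, 4, 2], [-9, 0, -6, -4]].
There the 3×3 minor on rows k ∈ {0, 1, 2}, columns (i,j) ∈ {(0,0), (1,0), (1,1)} is det [[6, 4, -4], [-6, 4, 2], [-9, -6, -4]] = -480 ≠ 0, so this unfolding has rank ≥ 3; CP rank is at least every unfolding rank, so rank(T) ≥ 3. (This is only a lower bound: in general the CP rank may exceed every unfolding rank, so we still need to exhibit 3 rank-1 terms summing to T.)
Upper bound: T is a sum of 3 rank-1 terms, T = [0, 1] ∘ [1, 1] ∘ [-4, 2, -4] + [1, -2] ∘ [1, 0] ∘ [-2, -2, -1] + [2, 1] ∘ [1, 0] ∘ [4, -2, -4] (one valid choice — decompositions are not unique — normalised so each a, b is primitive with positive first nonzero entry; check it by expanding all entries), so rank(T) ≤ 3.
These bounds meet, so rank(T) = 3.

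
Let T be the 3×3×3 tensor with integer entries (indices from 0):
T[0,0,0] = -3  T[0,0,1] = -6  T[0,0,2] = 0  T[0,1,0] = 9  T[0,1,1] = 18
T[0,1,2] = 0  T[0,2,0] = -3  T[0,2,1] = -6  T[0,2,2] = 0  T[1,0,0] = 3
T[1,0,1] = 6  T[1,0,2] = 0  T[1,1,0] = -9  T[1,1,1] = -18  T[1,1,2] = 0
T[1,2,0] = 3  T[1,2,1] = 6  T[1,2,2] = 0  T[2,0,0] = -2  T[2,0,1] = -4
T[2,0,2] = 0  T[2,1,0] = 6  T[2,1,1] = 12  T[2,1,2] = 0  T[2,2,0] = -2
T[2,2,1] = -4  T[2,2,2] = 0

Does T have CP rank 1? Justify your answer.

Yes

If T = a ⊗ b ⊗ c then every fibre of T is a multiple of the corresponding factor, so read the factors off the fibres through the nonzero entry T[0,0,0] = -3.
The mode-1 fibre T[:,0,0] = [-3, 3, -2] gives a = (3, -3, 2) (primitive direction); the mode-2 fibre T[0,:,0] = [-3, 9, -3] gives b = (1, -3, 1); then c[k] = T[0,0,k] / (a[0]·b[0]) = [-3, -6, 0] / 3 = (-1, -2, 0).
Expanding (3, -3, 2) ⊗ (1, -3, 1) ⊗ (-1, -2, 0) reproduces all 27 entries of T, so T = (3, -3, 2) ⊗ (1, -3, 1) ⊗ (-1, -2, 0) and rank(T) ≤ 1.
Equivalently every frontal slice T[:,:,k] is c[k] times the rank-1 matrix (3, -3, 2) ⊗ (1, -3, 1). So T has rank 1 (it is nonzero).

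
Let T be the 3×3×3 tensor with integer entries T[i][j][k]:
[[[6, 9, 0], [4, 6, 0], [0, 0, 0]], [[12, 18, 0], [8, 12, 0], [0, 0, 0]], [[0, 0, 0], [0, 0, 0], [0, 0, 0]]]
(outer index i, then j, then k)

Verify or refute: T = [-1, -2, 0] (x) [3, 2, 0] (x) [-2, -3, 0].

Reconstruct entrywise from the claimed factors. For example, T[2,1,2] = 0 and Σₗ aₗ[2]bₗ[1]cₗ[2] = (0)·(2)·(0) = 0; checking all 27 entries, every one matches. The claim holds.

Yes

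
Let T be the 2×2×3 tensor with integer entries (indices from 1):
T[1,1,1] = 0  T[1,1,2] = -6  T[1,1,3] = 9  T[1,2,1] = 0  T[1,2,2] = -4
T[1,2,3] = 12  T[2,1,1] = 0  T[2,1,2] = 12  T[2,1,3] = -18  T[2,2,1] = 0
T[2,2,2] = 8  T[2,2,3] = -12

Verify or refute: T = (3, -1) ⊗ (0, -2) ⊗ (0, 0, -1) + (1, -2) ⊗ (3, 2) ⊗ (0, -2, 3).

No

Reconstruct entry (2,2,3) from the claimed factors: Σₗ aₗ[2]bₗ[2]cₗ[3] = (-1)·(-2)·(-1) + (-2)·(2)·(3) = -14, but T[2,2,3] = -12. The claim is false.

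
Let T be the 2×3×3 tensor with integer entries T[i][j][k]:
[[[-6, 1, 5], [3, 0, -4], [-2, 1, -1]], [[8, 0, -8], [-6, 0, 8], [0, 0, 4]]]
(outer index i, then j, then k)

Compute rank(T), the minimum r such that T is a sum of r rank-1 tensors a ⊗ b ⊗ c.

3

Lower bound: in the mode-3 unfolding of T (rows indexed by k, columns by (i,j)) the 3×3 minor on rows k ∈ {0, 1, 2}, columns (i,j) ∈ {(0,0), (0,1), (0,2)} is det [[-6, 3, -2], [1, 0, 1], [5, -4, -1]] = 2 ≠ 0, so that unfolding has rank ≥ 3 and hence rank(T) ≥ 3 (CP rank is at least every unfolding rank, though it can be larger).
Upper bound: T is a sum of 3 rank-1 terms, T = [1, -2] ⊗ [2, -2, -1] ⊗ [-1, 0, 2] + [1, -2] ⊗ [2, -1, 1] ⊗ [-1, 0, 0] + [1, 0] ⊗ [1, 0, 1] ⊗ [-2, 1, 1] (one valid choice — decompositions are not unique — normalised so each a, b is primitive with positive first nonzero entry; check it by expanding all entries), so rank(T) ≤ 3.
These bounds meet, so rank(T) = 3.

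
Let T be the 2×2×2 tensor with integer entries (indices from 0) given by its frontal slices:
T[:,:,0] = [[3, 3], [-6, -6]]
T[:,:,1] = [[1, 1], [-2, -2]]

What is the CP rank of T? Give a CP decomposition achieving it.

rank(T) = 1

Lower bound: T ≠ 0 (e.g. T[0,0,0] = 3), so rank(T) ≥ 1.
Upper bound: if T = a ⊗ b ⊗ c then every fibre of T is a multiple of the corresponding factor, so read the factors off the fibres through the nonzero entry T[0,0,0] = 3.
The mode-1 fibre T[:,0,0] = [3, -6] gives a = (1, -2) (primitive direction); the mode-2 fibre T[0,:,0] = [3, 3] gives b = (1, 1); then c[k] = T[0,0,k] / (a[0]·b[0]) = [3, 1] / 1 = (3, 1).
Expanding (1, -2) ⊗ (1, 1) ⊗ (3, 1) reproduces all 8 entries of T, so T = (1, -2) ⊗ (1, 1) ⊗ (3, 1) and rank(T) ≤ 1.
These bounds meet, so rank(T) = 1.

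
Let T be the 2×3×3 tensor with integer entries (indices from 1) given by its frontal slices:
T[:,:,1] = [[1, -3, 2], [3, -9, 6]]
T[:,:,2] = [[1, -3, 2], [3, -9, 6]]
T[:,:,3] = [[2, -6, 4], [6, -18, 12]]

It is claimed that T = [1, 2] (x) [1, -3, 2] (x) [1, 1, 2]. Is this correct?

Reconstruct entry (2,1,1) from the claimed factors: Σₗ aₗ[2]bₗ[1]cₗ[1] = (2)·(1)·(1) = 2, but T[2,1,1] = 3. The claim is false.

No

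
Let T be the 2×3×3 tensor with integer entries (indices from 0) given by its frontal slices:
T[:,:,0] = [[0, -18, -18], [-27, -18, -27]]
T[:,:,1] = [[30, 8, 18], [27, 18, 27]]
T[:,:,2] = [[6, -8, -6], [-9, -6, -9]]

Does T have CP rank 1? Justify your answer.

No

The mode-2 unfolding of T (rows indexed by j, columns by (i,k) = (0,0), (0,1), (0,2), (1,0), (1,1), (1,2)) is [[0, 30, 6, -27, 27, -9], [-18, 8, -8, -18, 18, -6], [-18, 18, -6, -27, 27, -9]].
There the 2×2 minor on rows j ∈ {0, 1}, columns (i,k) ∈ {(0,0), (0,1)} is det [[0, 30], [-18, 8]] = 540 ≠ 0, so this unfolding has rank ≥ 2; CP rank is at least every unfolding rank, so rank(T) ≥ 2.
In particular rank(T) ≥ 2 > 1, so T is not rank-1.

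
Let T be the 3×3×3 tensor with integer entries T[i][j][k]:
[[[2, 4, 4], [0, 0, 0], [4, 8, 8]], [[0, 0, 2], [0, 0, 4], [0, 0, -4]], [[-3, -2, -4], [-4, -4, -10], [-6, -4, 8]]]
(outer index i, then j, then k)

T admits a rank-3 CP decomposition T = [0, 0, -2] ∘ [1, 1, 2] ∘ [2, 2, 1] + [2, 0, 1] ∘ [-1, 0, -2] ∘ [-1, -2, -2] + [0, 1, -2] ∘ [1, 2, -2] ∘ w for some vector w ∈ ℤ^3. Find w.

Subtract the known terms from T to get the rank-1 residual R = [0, 1, -2] ∘ [1, 2, -2] ∘ w, so R[i,j,k] = a[i]·b[j]·w[k]. Pick indices with nonzero a[1]·b[0] = (1)·(1) = 1. Only the fibre through (1,0,·) is needed: R[1,0,:] = T[1,0,:] − Σₗ aₗ[1]bₗ[0]cₗ = [0, 0, 2] − (0)·(1)·[2, 2, 1] − (0)·(-1)·[-1, -2, -2] = [0, 0, 2]. Then w[k] = R[1,0,k] / 1 for each k, giving w = [0, 0, 2] / 1 = [0, 0, 2].

w = [0, 0, 2]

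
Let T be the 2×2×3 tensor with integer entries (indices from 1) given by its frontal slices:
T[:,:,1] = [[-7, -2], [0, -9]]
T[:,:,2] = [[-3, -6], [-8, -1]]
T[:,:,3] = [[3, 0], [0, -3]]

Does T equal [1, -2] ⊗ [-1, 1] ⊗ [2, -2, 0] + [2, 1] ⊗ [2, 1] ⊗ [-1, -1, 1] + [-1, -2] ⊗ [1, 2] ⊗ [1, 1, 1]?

Yes

Reconstruct entrywise from the claimed factors. For example, T[1,1,3] = 3 and Σₗ aₗ[1]bₗ[1]cₗ[3] = (1)·(-1)·(0) + (2)·(2)·(1) + (-1)·(1)·(1) = 3; checking all 12 entries, every one matches. The claim holds.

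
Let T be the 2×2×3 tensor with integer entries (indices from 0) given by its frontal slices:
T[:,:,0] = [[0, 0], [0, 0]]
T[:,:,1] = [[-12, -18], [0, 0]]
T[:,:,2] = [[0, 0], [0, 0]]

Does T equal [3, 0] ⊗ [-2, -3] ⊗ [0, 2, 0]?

Reconstruct entrywise from the claimed factors. For example, T[1,1,2] = 0 and Σₗ aₗ[1]bₗ[1]cₗ[2] = (0)·(-3)·(0) = 0; checking all 12 entries, every one matches. The claim holds.

Yes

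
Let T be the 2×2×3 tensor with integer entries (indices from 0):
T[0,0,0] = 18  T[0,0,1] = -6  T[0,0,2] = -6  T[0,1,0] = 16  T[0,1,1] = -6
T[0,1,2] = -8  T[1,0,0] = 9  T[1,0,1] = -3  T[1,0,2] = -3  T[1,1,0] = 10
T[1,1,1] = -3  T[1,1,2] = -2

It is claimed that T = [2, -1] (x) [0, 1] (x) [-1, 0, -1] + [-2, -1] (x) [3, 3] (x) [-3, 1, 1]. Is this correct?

Yes

Reconstruct entrywise from the claimed factors. For example, T[1,1,0] = 10 and Σₗ aₗ[1]bₗ[1]cₗ[0] = (-1)·(1)·(-1) + (-1)·(3)·(-3) = 10; checking all 12 entries, every one matches. The claim holds.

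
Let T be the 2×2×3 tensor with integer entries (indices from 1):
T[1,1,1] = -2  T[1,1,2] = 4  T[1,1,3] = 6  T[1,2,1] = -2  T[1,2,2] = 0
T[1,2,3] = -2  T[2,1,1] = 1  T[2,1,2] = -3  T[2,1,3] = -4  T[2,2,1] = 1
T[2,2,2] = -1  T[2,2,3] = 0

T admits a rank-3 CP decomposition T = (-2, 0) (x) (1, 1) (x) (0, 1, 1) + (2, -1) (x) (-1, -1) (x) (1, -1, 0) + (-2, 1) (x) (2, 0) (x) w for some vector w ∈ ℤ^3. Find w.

Subtract the known terms from T to get the rank-1 residual R = (-2, 1) (x) (2, 0) (x) w, so R[i,j,k] = a[i]·b[j]·w[k]. Pick indices with nonzero a[1]·b[1] = (-2)·(2) = -4. Only the fibre through (1,1,·) is needed: R[1,1,:] = T[1,1,:] − Σₗ aₗ[1]bₗ[1]cₗ = [-2, 4, 6] − (-2)·(1)·(0, 1, 1) − (2)·(-1)·(1, -1, 0) = [0, 4, 8]. Then w[k] = R[1,1,k] / -4 for each k, giving w = [0, 4, 8] / -4 = (0, -1, -2).

w = (0, -1, -2)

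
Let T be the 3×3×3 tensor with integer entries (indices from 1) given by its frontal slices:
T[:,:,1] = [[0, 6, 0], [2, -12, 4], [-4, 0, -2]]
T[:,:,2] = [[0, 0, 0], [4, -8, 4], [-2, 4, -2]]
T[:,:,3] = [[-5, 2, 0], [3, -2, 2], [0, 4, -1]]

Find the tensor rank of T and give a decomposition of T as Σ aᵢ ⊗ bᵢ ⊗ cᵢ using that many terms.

Lower bound: the mode-3 unfolding of T (rows indexed by k, columns by (i,j) = (1,1), (1,2), (1,3), (2,1), (2,2), (2,3), (3,1), (3,2), (3,3)) is [[0, 6, 0, 2, -12, 4, -4, 0, -2], [0, 0, 0, 4, -8, 4, -2, 4, -2], [-5, 2, 0, 3, -2, 2, 0, 4, -1]].
There the 3×3 minor on rows k ∈ {1, 2, 3}, columns (i,j) ∈ {(1,1), (1,2), (2,1)} is det [[0, 6, 2], [0, 0, 4], [-5, 2, 3]] = -120 ≠ 0, so this unfolding has rank ≥ 3; CP rank is at least every unfolding rank, so rank(T) ≥ 3. (Unfolding ranks only ever bound the CP rank from below — rank(T) can be strictly larger than all of them — so the matching upper bound has to come from an explicit 3-term decomposition.)
Upper bound: T is a sum of 3 rank-1 terms, T = [0, 2, -1] ⊗ [1, -2, 1] ⊗ [2, 2, 1] + [1, -1, -1] ⊗ [1, 2, 0] ⊗ [2, 0, -1] + [1, 0, 0] ⊗ [1, -1, 0] ⊗ [-2, 0, -4] (one valid choice — decompositions are not unique — normalised so each a, b is primitive with positive first nonzero entry; check it by expanding all entries), so rank(T) ≤ 3.
These bounds meet, so rank(T) = 3.
Check entry T[1,2,3] = 2: (0)·(-2)·(1) + (1)·(2)·(-1) + (1)·(-1)·(-4) = 2.

rank(T) = 3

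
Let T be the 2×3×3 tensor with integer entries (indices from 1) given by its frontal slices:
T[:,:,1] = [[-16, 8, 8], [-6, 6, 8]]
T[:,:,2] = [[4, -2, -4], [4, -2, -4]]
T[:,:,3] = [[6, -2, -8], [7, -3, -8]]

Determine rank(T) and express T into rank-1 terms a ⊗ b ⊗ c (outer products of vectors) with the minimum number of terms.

Lower bound: the mode-2 unfolding of T (rows indexed by j, columns by (i,k) = (1,1), (1,2), (1,3), (2,1), (2,2), (2,3)) is [[-16, 4, 6, -6, 4, 7], [8, -2, -2, 6, -2, -3], [8, -4, -8, 8, -4, -8]].
There the 3×3 minor on rows j ∈ {1, 2, 3}, columns (i,k) ∈ {(1,1), (1,2), (1,3)} is det [[-16, 4, 6], [8, -2, -2], [8, -4, -8]] = -32 ≠ 0, so this unfolding has rank ≥ 3; CP rank is at least every unfolding rank, so rank(T) ≥ 3. (Unfolding ranks only ever bound the CP rank from below — rank(T) can be strictly larger than all of them — so the matching upper bound has to come from an explicit 3-term decomposition.)
Upper bound: T is a sum of 3 rank-1 terms, T = (1, -1) ⊗ (1, 0, 0) ⊗ (-4, 0, 0) + (1, 1) ⊗ (2, -1, -2) ⊗ (-4, 2, 4) + (2, 1) ⊗ (1, -1, 0) ⊗ (-2, 0, -1) (one valid choice — decompositions are not unique — normalised so each a, b is primitive with positive first nonzero entry; check it by expanding all entries), so rank(T) ≤ 3.
These bounds meet, so rank(T) = 3.

rank(T) = 3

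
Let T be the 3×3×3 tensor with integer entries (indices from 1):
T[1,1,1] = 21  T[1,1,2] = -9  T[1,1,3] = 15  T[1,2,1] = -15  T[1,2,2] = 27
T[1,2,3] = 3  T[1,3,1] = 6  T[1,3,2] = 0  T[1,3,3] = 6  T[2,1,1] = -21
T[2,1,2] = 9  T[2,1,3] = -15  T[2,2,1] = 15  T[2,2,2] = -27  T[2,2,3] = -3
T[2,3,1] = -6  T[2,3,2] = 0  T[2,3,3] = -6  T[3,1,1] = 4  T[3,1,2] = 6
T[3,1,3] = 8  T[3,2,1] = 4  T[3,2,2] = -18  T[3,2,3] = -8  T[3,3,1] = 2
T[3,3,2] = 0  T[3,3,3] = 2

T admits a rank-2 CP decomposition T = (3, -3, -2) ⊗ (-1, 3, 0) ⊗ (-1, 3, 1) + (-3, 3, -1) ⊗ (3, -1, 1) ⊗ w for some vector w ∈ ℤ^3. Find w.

Subtract the known terms from T to get the rank-1 residual R = (-3, 3, -1) ⊗ (3, -1, 1) ⊗ w, so R[i,j,k] = a[i]·b[j]·w[k]. Pick indices with nonzero a[1]·b[1] = (-3)·(3) = -9. Only the fibre through (1,1,·) is needed: R[1,1,:] = T[1,1,:] − Σₗ aₗ[1]bₗ[1]cₗ = [21, -9, 15] − (3)·(-1)·(-1, 3, 1) = [18, 0, 18]. Then w[k] = R[1,1,k] / -9 for each k, giving w = [18, 0, 18] / -9 = (-2, 0, -2).

w = (-2, 0, -2)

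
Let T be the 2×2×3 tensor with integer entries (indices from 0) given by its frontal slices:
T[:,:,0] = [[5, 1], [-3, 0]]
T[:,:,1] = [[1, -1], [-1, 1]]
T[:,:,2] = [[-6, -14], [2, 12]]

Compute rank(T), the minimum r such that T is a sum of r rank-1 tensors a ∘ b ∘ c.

3

Lower bound: in the mode-3 unfolding of T (rows indexed by k, columns by (i,j)) the 3×3 minor on rows k ∈ {0, 1, 2}, columns (i,j) ∈ {(0,0), (0,1), (1,0)} is det [[5, 1, -3], [1, -1, -1], [-6, -14, 2]] = -16 ≠ 0, so that unfolding has rank ≥ 3 and hence rank(T) ≥ 3 (CP rank is at least every unfolding rank, though it can be larger).
Upper bound: T is a sum of 3 rank-1 terms, T = [1, -1] ∘ [0, 1] ∘ [0, 0, -8] + [1, -1] ∘ [1, -1] ∘ [1, 1, 2] + [2, -1] ∘ [2, 1] ∘ [1, 0, -2] (written with every a and b primitive with positive leading entry and the scale carried by c; CP decompositions are not unique, and this one is verified by expanding entrywise), so rank(T) ≤ 3.
These bounds meet, so rank(T) = 3.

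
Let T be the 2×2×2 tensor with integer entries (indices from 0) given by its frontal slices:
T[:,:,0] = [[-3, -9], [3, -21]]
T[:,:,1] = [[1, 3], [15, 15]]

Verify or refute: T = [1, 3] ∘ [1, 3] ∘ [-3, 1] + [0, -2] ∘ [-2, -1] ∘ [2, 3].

No

Reconstruct entry (1,0,0) from the claimed factors: Σₗ aₗ[1]bₗ[0]cₗ[0] = (3)·(1)·(-3) + (-2)·(-2)·(2) = -1, but T[1,0,0] = 3. The claim is false.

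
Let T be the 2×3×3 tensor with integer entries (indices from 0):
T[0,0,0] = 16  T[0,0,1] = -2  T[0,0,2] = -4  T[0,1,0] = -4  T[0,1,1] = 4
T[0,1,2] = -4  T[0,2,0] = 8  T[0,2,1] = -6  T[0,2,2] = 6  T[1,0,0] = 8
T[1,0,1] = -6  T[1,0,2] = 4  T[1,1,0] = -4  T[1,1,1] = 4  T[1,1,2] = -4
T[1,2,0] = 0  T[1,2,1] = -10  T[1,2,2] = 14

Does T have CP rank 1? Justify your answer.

The mode-2 unfolding of T (rows indexed by j, columns by (i,k) = (0,0), (0,1), (0,2), (1,0), (1,1), (1,2)) is [[16, -2, -4, 8, -6, 4], [-4, 4, -4, -4, 4, -4], [8, -6, 6, 0, -10, 14]].
There the 3×3 minor on rows j ∈ {0, 1, 2}, columns (i,k) ∈ {(0,0), (0,1), (0,2)} is det [[16, -2, -4], [-4, 4, -4], [8, -6, 6]] = 48 ≠ 0, so this unfolding has rank ≥ 3; CP rank is at least every unfolding rank, so rank(T) ≥ 3.
In particular rank(T) ≥ 3 > 1, so T is not rank-1.

No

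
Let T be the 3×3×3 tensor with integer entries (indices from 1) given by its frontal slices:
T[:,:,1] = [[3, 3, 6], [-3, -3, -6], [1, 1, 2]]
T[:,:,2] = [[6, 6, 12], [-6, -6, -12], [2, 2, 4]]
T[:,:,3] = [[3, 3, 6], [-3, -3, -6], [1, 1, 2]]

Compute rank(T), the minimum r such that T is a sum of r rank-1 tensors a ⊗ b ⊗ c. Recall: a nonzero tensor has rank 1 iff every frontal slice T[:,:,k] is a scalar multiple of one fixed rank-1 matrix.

1

Lower bound: T ≠ 0 (e.g. T[1,1,1] = 3), so rank(T) ≥ 1.
Upper bound: if T = a ⊗ b ⊗ c then every fibre of T is a multiple of the corresponding factor, so read the factors off the fibres through the nonzero entry T[1,1,1] = 3.
The mode-1 fibre T[:,1,1] = [3, -3, 1] gives a = [3, -3, 1] (primitive direction); the mode-2 fibre T[1,:,1] = [3, 3, 6] gives b = [1, 1, 2]; then c[k] = T[1,1,k] / (a[1]·b[1]) = [3, 6, 3] / 3 = [1, 2, 1].
Expanding [3, -3, 1] ⊗ [1, 1, 2] ⊗ [1, 2, 1] reproduces all 27 entries of T, so T = [3, -3, 1] ⊗ [1, 1, 2] ⊗ [1, 2, 1] and rank(T) ≤ 1.
These bounds meet, so rank(T) = 1.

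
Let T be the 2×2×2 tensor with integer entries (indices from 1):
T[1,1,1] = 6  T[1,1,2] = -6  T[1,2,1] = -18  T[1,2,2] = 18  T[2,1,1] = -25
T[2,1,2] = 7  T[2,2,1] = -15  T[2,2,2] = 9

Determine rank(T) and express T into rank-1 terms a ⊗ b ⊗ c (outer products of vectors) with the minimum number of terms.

Lower bound: the mode-1 unfolding of T (rows indexed by i, columns by (j,k) = (1,1), (1,2), (2,1), (2,2)) is [[6, -6, -18, 18], [-25, 7, -15, 9]].
There the 2×2 minor on rows i ∈ {1, 2}, columns (j,k) ∈ {(1,1), (1,2)} is det [[6, -6], [-25, 7]] = -108 ≠ 0, so this unfolding has rank ≥ 2; CP rank is at least every unfolding rank, so rank(T) ≥ 2. (Flattening ranks never certify an upper bound on CP rank; for that we must actually write T with 2 rank-1 terms.)
Upper bound — finding two terms. Write S_k = T[:,:,k] for the frontal slices: S₁ = [[6, -18], [-25, -15]], S₂ = [[-6, 18], [7, 9]].
If T = a₁ ⊗ b₁ ⊗ c₁ + a₂ ⊗ b₂ ⊗ c₂ then each S_k = c₁[k]·a₁b₁ᵀ + c₂[k]·a₂b₂ᵀ. S₁ and S₂ are linearly independent, so a₁b₁ᵀ and a₂b₂ᵀ must span the same plane of matrices: they are the rank-1 matrices of the form x·S₁ + y·S₂.
det(x·S₁ + y·S₂) is −540·x² + 720·xy − 180·y² = (-180)·(3·x − y)(x − y), vanishing at (x:y) = (1:3) and (1:1).
M₁ = S₁ + 3·S₂ = [[-12, 36], [-4, 12]] = (-4)·[3, 1][1, -3]ᵀ and M₂ = S₁ + S₂ = [[0, 0], [-18, -6]] = (-6)·[0, 1][3, 1]ᵀ, so take a₁ = [3, 1], b₁ = [1, -3], a₂ = [0, 1], b₂ = [3, 1].
Each slice is an integer combination of E₁ = a₁b₁ᵀ and E₂ = a₂b₂ᵀ: S₁ = 2·E₁ − 9·E₂, S₂ = −2·E₁ + 3·E₂; reading off coefficients, c₁ = [2, -2] and c₂ = [-9, 3].
Hence T = [3, 1] ⊗ [1, -3] ⊗ [2, -2] + [0, 1] ⊗ [3, 1] ⊗ [-9, 3], so rank(T) ≤ 2.
These bounds meet, so rank(T) = 2.

rank(T) = 2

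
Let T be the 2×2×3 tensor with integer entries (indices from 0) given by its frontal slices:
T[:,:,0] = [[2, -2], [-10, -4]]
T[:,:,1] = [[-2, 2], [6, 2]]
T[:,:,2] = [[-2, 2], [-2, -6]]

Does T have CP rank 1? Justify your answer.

The mode-3 unfolding of T (rows indexed by k, columns by (i,j) = (0,0), (0,1), (1,0), (1,1)) is [[2, -2, -10, -4], [-2, 2, 6, 2], [-2, 2, -2, -6]].
There the 3×3 minor on rows k ∈ {0, 1, 2}, columns (i,j) ∈ {(0,0), (1,0), (1,1)} is det [[2, -10, -4], [-2, 6, 2], [-2, -2, -6]] = 32 ≠ 0, so this unfolding has rank ≥ 3; CP rank is at least every unfolding rank, so rank(T) ≥ 3.
In particular rank(T) ≥ 3 > 1, so T is not rank-1.

No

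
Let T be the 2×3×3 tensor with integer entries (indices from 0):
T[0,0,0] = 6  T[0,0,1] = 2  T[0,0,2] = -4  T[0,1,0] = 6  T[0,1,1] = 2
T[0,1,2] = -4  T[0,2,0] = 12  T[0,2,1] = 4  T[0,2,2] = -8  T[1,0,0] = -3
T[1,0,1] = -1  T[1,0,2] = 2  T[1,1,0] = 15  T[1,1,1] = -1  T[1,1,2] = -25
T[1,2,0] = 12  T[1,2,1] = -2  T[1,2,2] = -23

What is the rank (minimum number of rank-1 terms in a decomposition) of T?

Lower bound: the mode-3 unfolding of T (rows indexed by k, columns by (i,j) = (0,0), (0,1), (0,2), (1,0), (1,1), (1,2)) is [[6, 6, 12, -3, 15, 12], [2, 2, 4, -1, -1, -2], [-4, -4, -8, 2, -25, -23]].
There the 2×2 minor on rows k ∈ {0, 1}, columns (i,j) ∈ {(0,0), (1,1)} is det [[6, 15], [2, -1]] = -36 ≠ 0, so this unfolding has rank ≥ 2; CP rank is at least every unfolding rank, so rank(T) ≥ 2. (This is only a lower bound: in general the CP rank may exceed every unfolding rank, so we still need to exhibit 2 rank-1 terms summing to T.)
Upper bound — finding two terms. Write S_k = T[:,:,k] for the frontal slices: S₀ = [[6, 6, 12], [-3, 15, 12]], S₁ = [[2, 2, 4], [-1, -1, -2]], S₂ = [[-4, -4, -8], [2, -25, -23]].
If T = a₁ ⊗ b₁ ⊗ c₁ + a₂ ⊗ b₂ ⊗ c₂ then each S_k = c₁[k]·a₁b₁ᵀ + c₂[k]·a₂b₂ᵀ. S₀ and S₁ are linearly independent, so a₁b₁ᵀ and a₂b₂ᵀ must span the same plane of matrices: they are the rank-1 matrices of the form x·S₀ + y·S₁.
The 2×2 minor of x·S₀ + y·S₁ on rows {0,1}, columns {0,1} is 108·x² + 36·xy = 36·(3·x + y)(x), vanishing at (x:y) = (1:-3) and (0:1).
M₁ = S₀ − 3·S₁ = [[0, 0, 0], [0, 18, 18]] = 18·[0, 1][0, 1, 1]ᵀ and M₂ = S₁ = [[2, 2, 4], [-1, -1, -2]] = [2, -1][1, 1, 2]ᵀ, so take a₁ = [0, 1], b₁ = [0, 1, 1], a₂ = [2, -1], b₂ = [1, 1, 2].
Each slice is an integer combination of E₁ = a₁b₁ᵀ and E₂ = a₂b₂ᵀ: S₀ = 18·E₁ + 3·E₂, S₁ = E₂, S₂ = −27·E₁ − 2·E₂; reading off coefficients, c₁ = [18, 0, -27] and c₂ = [3, 1, -2].
Hence T = [0, 1] ⊗ [0, 1, 1] ⊗ [18, 0, -27] + [2, -1] ⊗ [1, 1, 2] ⊗ [3, 1, -2], so rank(T) ≤ 2.
These bounds meet, so rank(T) = 2.
Check entry T[1,2,0] = 12: (1)·(1)·(18) + (-1)·(2)·(3) = 12.

2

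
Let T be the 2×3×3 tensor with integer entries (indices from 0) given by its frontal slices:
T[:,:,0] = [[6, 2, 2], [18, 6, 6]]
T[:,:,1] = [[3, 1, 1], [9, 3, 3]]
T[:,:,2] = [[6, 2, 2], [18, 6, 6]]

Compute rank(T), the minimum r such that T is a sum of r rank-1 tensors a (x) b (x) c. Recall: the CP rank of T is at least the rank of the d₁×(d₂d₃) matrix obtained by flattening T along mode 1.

Lower bound: T ≠ 0 (e.g. T[0,0,0] = 6), so rank(T) ≥ 1.
Upper bound: if T = a (x) b (x) c then every fibre of T is a multiple of the corresponding factor, so read the factors off the fibres through the nonzero entry T[0,0,0] = 6.
The mode-1 fibre T[:,0,0] = [6, 18] gives a = [1, 3] (primitive direction); the mode-2 fibre T[0,:,0] = [6, 2, 2] gives b = [3, 1, 1]; then c[k] = T[0,0,k] / (a[0]·b[0]) = [6, 3, 6] / 3 = [2, 1, 2].
Expanding [1, 3] (x) [3, 1, 1] (x) [2, 1, 2] reproduces all 18 entries of T, so T = [1, 3] (x) [3, 1, 1] (x) [2, 1, 2] and rank(T) ≤ 1.
These bounds meet, so rank(T) = 1.
Check entry T[0,1,1] = 1: (1)·(1)·(1) = 1.

1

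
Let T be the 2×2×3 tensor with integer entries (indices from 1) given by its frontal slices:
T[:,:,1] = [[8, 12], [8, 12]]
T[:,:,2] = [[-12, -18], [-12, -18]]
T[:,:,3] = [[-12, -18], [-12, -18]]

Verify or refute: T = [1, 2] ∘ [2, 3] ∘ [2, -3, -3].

No

Reconstruct entry (1,1,1) from the claimed factors: Σₗ aₗ[1]bₗ[1]cₗ[1] = (1)·(2)·(2) = 4, but T[1,1,1] = 8. The claim is false.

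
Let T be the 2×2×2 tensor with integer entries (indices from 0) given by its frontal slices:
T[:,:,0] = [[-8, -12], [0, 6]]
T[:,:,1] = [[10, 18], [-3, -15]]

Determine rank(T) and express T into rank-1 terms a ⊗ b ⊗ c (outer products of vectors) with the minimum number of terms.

Lower bound: the mode-3 unfolding of T (rows indexed by k, columns by (i,j) = (0,0), (0,1), (1,0), (1,1)) is [[-8, -12, 0, 6], [10, 18, -3, -15]].
There the 2×2 minor on rows k ∈ {0, 1}, columns (i,j) ∈ {(0,0), (0,1)} is det [[-8, -12], [10, 18]] = -24 ≠ 0, so this unfolding has rank ≥ 2; CP rank is at least every unfolding rank, so rank(T) ≥ 2. (This is only a lower bound: in general the CP rank may exceed every unfolding rank, so we still need to exhibit 2 rank-1 terms summing to T.)
Upper bound — finding two terms. Write S_k = T[:,:,k] for the frontal slices: S₀ = [[-8, -12], [0, 6]], S₁ = [[10, 18], [-3, -15]].
If T = a₁ ⊗ b₁ ⊗ c₁ + a₂ ⊗ b₂ ⊗ c₂ then each S_k = c₁[k]·a₁b₁ᵀ + c₂[k]·a₂b₂ᵀ. S₀ and S₁ are linearly independent, so a₁b₁ᵀ and a₂b₂ᵀ must span the same plane of matrices: they are the rank-1 matrices of the form x·S₀ + y·S₁.
det(x·S₀ + y·S₁) is −48·x² + 144·xy − 96·y² = (-48)·(x − 2·y)(x − y), vanishing at (x:y) = (2:1) and (1:1).
M₁ = 2·S₀ + S₁ = [[-6, -6], [-3, -3]] = (-3)·(2, 1)(1, 1)ᵀ and M₂ = S₀ + S₁ = [[2, 6], [-3, -9]] = (2, -3)(1, 3)ᵀ, so take a₁ = (2, 1), b₁ = (1, 1), a₂ = (2, -3), b₂ = (1, 3).
Each slice is an integer combination of E₁ = a₁b₁ᵀ and E₂ = a₂b₂ᵀ: S₀ = −3·E₁ − E₂, S₁ = 3·E₁ + 2·E₂; reading off coefficients, c₁ = (-3, 3) and c₂ = (-1, 2).
Hence T = (2, 1) ⊗ (1, 1) ⊗ (-3, 3) + (2, -3) ⊗ (1, 3) ⊗ (-1, 2), so rank(T) ≤ 2.
These bounds meet, so rank(T) = 2.

rank(T) = 2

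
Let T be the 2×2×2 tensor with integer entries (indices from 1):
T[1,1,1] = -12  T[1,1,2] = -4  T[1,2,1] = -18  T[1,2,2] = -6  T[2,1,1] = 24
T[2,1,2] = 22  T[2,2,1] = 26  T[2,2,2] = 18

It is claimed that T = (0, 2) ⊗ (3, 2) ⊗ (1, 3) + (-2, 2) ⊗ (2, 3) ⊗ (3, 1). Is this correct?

No

Reconstruct entry (2,1,1) from the claimed factors: Σₗ aₗ[2]bₗ[1]cₗ[1] = (2)·(3)·(1) + (2)·(2)·(3) = 18, but T[2,1,1] = 24. The claim is false.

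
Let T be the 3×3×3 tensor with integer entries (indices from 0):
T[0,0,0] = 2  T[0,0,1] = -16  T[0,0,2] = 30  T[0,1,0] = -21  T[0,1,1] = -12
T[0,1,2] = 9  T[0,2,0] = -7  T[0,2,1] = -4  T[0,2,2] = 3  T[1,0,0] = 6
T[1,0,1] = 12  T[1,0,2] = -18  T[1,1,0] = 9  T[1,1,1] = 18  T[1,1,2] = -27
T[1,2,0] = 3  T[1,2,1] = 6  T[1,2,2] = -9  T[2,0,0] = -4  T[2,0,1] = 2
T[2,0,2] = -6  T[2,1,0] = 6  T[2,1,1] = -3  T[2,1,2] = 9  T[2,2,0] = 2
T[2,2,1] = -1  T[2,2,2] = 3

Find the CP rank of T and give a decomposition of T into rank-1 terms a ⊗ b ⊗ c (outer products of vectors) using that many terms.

Lower bound: the mode-1 unfolding of T (rows indexed by i, columns by (j,k) = (0,0), (0,1), (0,2), (1,0), (1,1), (1,2), (2,0), (2,1), (2,2)) is [[2, -16, 30, -21, -12, 9, -7, -4, 3], [6, 12, -18, 9, 18, -27, 3, 6, -9], [-4, 2, -6, 6, -3, 9, 2, -1, 3]].
There the 2×2 minor on rows i ∈ {0, 1}, columns (j,k) ∈ {(0,0), (0,1)} is det [[2, -16], [6, 12]] = 120 ≠ 0, so this unfolding has rank ≥ 2; CP rank is at least every unfolding rank, so rank(T) ≥ 2. (This is only a lower bound: in general the CP rank may exceed every unfolding rank, so we still need to exhibit 2 rank-1 terms summing to T.)
Upper bound — finding two terms. Write S_k = T[:,:,k] for the frontal slices: S₀ = [[2, -21, -7], [6, 9, 3], [-4, 6, 2]], S₁ = [[-16, -12, -4], [12, 18, 6], [2, -3, -1]], S₂ = [[30, 9, 3], [-18, -27, -9], [-6, 9, 3]].
If T = a₁ ⊗ b₁ ⊗ c₁ + a₂ ⊗ b₂ ⊗ c₂ then each S_k = c₁[k]·a₁b₁ᵀ + c₂[k]·a₂b₂ᵀ. S₀ and S₁ are linearly independent, so a₁b₁ᵀ and a₂b₂ᵀ must span the same plane of matrices: they are the rank-1 matrices of the form x·S₀ + y·S₁.
The 2×2 minor of x·S₀ + y·S₁ on rows {0,1}, columns {0,1} is 144·x² + 216·xy − 144·y² = 72·(x + 2·y)(2·x − y), vanishing at (x:y) = (2:-1) and (1:2).
M₁ = 2·S₀ − S₁ = [[20, -30, -10], [0, 0, 0], [-10, 15, 5]] = 5·[2, 0, -1][2, -3, -1]ᵀ and M₂ = S₀ + 2·S₁ = [[-30, -45, -15], [30, 45, 15], [0, 0, 0]] = (-15)·[1, -1, 0][2, 3, 1]ᵀ, so take a₁ = [2, 0, -1], b₁ = [2, -3, -1], a₂ = [1, -1, 0], b₂ = [2, 3, 1].
Each slice is an integer combination of E₁ = a₁b₁ᵀ and E₂ = a₂b₂ᵀ: S₀ = 2·E₁ − 3·E₂, S₁ = −E₁ − 6·E₂, S₂ = 3·E₁ + 9·E₂; reading off coefficients, c₁ = [2, -1, 3] and c₂ = [-3, -6, 9].
Hence T = [2, 0, -1] ⊗ [2, -3, -1] ⊗ [2, -1, 3] + [1, -1, 0] ⊗ [2, 3, 1] ⊗ [-3, -6, 9], so rank(T) ≤ 2.
These bounds meet, so rank(T) = 2.
Check entry T[1,2,1] = 6: (0)·(-1)·(-1) + (-1)·(1)·(-6) = 6.

rank(T) = 2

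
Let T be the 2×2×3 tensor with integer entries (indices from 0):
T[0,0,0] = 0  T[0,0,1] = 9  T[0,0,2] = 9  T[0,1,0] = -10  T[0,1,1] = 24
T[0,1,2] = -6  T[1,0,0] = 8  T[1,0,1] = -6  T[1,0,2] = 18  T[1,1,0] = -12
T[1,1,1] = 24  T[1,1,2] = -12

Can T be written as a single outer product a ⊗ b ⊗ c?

The mode-1 unfolding of T (rows indexed by i, columns by (j,k) = (0,0), (0,1), (0,2), (1,0), (1,1), (1,2)) is [[0, 9, 9, -10, 24, -6], [8, -6, 18, -12, 24, -12]].
There the 2×2 minor on rows i ∈ {0, 1}, columns (j,k) ∈ {(0,0), (0,1)} is det [[0, 9], [8, -6]] = -72 ≠ 0, so this unfolding has rank ≥ 2; CP rank is at least every unfolding rank, so rank(T) ≥ 2.
In particular rank(T) ≥ 2 > 1, so T is not rank-1.

No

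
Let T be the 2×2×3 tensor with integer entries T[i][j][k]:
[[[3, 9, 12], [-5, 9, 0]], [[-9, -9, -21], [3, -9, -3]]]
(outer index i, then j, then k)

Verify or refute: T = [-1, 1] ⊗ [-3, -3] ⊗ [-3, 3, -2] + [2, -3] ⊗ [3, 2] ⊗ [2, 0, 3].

Reconstruct entry (0,1,0) from the claimed factors: Σₗ aₗ[0]bₗ[1]cₗ[0] = (-1)·(-3)·(-3) + (2)·(2)·(2) = -1, but T[0,1,0] = -5. The claim is false.

No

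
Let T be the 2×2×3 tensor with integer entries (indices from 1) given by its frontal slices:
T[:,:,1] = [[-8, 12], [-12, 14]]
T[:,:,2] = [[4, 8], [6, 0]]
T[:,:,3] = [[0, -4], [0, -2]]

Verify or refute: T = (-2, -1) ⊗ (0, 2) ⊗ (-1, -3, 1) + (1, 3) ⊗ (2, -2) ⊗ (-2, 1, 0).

No

Reconstruct entry (1,1,1) from the claimed factors: Σₗ aₗ[1]bₗ[1]cₗ[1] = (-2)·(0)·(-1) + (1)·(2)·(-2) = -4, but T[1,1,1] = -8. The claim is false.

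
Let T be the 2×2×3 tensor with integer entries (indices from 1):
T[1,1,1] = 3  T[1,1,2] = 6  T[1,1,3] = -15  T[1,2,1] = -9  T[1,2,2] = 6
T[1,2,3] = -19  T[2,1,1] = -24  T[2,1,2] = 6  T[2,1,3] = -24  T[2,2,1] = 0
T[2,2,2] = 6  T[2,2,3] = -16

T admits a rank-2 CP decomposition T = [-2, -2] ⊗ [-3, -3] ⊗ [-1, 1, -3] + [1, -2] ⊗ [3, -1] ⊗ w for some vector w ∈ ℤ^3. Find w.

Subtract the known terms from T to get the rank-1 residual R = [1, -2] ⊗ [3, -1] ⊗ w, so R[i,j,k] = a[i]·b[j]·w[k]. Pick indices with nonzero a[1]·b[1] = (1)·(3) = 3. Only the fibre through (1,1,·) is needed: R[1,1,:] = T[1,1,:] − Σₗ aₗ[1]bₗ[1]cₗ = [3, 6, -15] − (-2)·(-3)·[-1, 1, -3] = [9, 0, 3]. Then w[k] = R[1,1,k] / 3 for each k, giving w = [9, 0, 3] / 3 = [3, 0, 1].

w = [3, 0, 1]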